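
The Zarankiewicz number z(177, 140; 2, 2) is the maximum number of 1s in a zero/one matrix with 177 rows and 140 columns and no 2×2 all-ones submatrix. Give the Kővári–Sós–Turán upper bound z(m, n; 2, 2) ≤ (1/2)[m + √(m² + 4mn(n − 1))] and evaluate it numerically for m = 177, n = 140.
z(177, 140; 2, 2) ≤ (1/2)[177 + √(177² + 4·177·140·139)] = (1/2)[177 + √13809009] = 1946.5237

Kővári–Sós–Turán: let r_1, ..., r_177 be the row sums and z = Σ r_i the total number of 1s. Each pair of columns can share at most one row with both entries 1 (else a 2×2 all-ones block appears), so Σ_i C(r_i, 2) ≤ C(140, 2) = 9730. By convexity Σ_i C(r_i, 2) ≥ 177·C(z/177, 2) = z(z − 177)/(2·177), giving z² − 177z − 177·140·139 ≤ 0 and hence z ≤ (1/2)[177 + √(31329 + 4·3444420)] = (1/2)[177 + √13809009] ≈ (1/2)(177 + 3716.0475) = 1946.5237.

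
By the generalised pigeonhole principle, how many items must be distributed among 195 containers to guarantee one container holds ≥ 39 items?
n = (39 − 1)·195 + 1 = 7411

By the generalised pigeonhole principle, to guarantee some box contains ≥ r objects we need more than (r − 1) · k objects total. Threshold: n = (r − 1) · k + 1. With r = 39 and k = 195: n = 38 · 195 + 1 = 7410 + 1 = 7411. For n = 7410 = 38 · 195, we can put exactly 38 objects in every box, avoiding 39 in any single one — so 7411 is tight.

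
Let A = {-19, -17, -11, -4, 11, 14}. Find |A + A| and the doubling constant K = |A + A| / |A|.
K = |A + A| / |A| = 20/6 = 10/3

Enumerate A + A = {a + b : a, b ∈ A}. With |A| = 6, there are |A|^2 = 36 ordered sum pairs; collecting distinct values, A + A = {-38, -36, -34, -30, -28, -23, -22, -21, -15, -8, -6, -5, -3, 0, 3, 7, 10, 22, 25, 28}, so |A + A| = 20. Thus K = 20/6 = 10/3. For comparison, the minimum possible |A + A| over all 6-element sets is 2·6 − 1 = 11 (so min K = 11/6), attained only by arithmetic progressions.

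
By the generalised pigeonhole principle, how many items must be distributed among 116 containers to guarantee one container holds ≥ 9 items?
n = (9 − 1)·116 + 1 = 929

By the generalised pigeonhole principle, to guarantee some box contains ≥ r objects we need more than (r − 1) · k objects total. Threshold: n = (r − 1) · k + 1. With r = 9 and k = 116: n = 8 · 116 + 1 = 928 + 1 = 929. For n = 928 = 8 · 116, we can put exactly 8 objects in every box, avoiding 9 in any single one — so 929 is tight.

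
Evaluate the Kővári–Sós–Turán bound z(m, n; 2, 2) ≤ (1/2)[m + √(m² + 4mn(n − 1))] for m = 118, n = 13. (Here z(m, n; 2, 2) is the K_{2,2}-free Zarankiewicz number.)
z(118, 13; 2, 2) ≤ (1/2)[118 + √(118² + 4·118·13·12)] = (1/2)[118 + √87556] = 206.9493

Kővári–Sós–Turán: let r_1, ..., r_118 be the row sums and z = Σ r_i the total number of 1s. Each pair of columns can share at most one row with both entries 1 (else a 2×2 all-ones block appears), so Σ_i C(r_i, 2) ≤ C(13, 2) = 78. By convexity Σ_i C(r_i, 2) ≥ 118·C(z/118, 2) = z(z − 118)/(2·118), giving z² − 118z − 118·13·12 ≤ 0 and hence z ≤ (1/2)[118 + √(13924 + 4·18408)] = (1/2)[118 + √87556] ≈ (1/2)(118 + 295.8986) = 206.9493.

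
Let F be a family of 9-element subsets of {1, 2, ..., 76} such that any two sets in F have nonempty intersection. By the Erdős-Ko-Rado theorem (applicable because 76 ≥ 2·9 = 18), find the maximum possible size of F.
max |F| = C(75, 8) = 16871053725

Erdős-Ko-Rado (1961): when n ≥ 2k, max |F| = C(n−1, k−1). The bound is attained by the star {A : i ∈ A} for any fixed i ∈ [n]. Here C(76−1, 9−1) = C(75, 8) = 16871053725.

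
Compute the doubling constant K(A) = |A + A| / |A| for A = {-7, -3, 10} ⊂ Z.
K = |A + A| / |A| = 6/3 = 2

Enumerate A + A = {a + b : a, b ∈ A}. With |A| = 3, there are |A|^2 = 9 ordered sum pairs; collecting distinct values, A + A = {-14, -10, -6, 3, 7, 20}, so |A + A| = 6. Thus K = 6/3 = 2. For comparison, the minimum possible |A + A| over all 3-element sets is 2·3 − 1 = 5 (so min K = 5/3), attained only by arithmetic progressions.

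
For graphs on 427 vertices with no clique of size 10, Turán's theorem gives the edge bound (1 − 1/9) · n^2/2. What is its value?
Turán density bound = (8/9) · 427^2/2 = 729316/9 ≈ 81035.1111

Turán's theorem: ex(n, K_{r+1}) is achieved by the complete r-partite Turán graph T(n, r) with parts as balanced as possible, and is at most (1 − 1/r) · n^2/2. For r = 9, n = 427: the density bound is (8/9) · 182329/2 = 729316/9 ≈ 81035.1111. The integer-valued extremum is e(T(427, 9)) = 81034, which is strictly less than the density bound 729316/9 since 9 ∤ 427 (the parts of T(427, 9) cannot all be equal).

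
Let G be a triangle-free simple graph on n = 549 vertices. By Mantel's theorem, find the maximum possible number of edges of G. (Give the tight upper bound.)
ex(549, K_3) = ⌊549^2/4⌋ = 75350

Mantel (1907): a triangle-free graph on n vertices has at most ⌊n^2/4⌋ edges, with equality for the complete bipartite graph K_{⌊n/2⌋, ⌈n/2⌉}. For n = 549: ⌊549^2/4⌋ = ⌊301401/4⌋ = 75350. The extremal graph is K_{274, 275}, which has 274·275 = 75350 edges.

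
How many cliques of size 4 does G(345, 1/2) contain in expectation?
E[# K_4] = C(345, 4) · (1/2)^C(4, 2) = 580078170 / 2^6 = 290039085/32 = 9063721.40625

For each 4-subset S of vertices (there are C(345, 4) = 580078170 such S), let X_S = 1 if S induces a K_4 (all C(4, 2) = 6 edges present). Then P(X_S = 1) = (1/2)^6 = 1/64. By linearity of expectation, E[# K_4] = C(345, 4) · (1/2)^6 = 580078170 / 64 = 290039085/32 = 9063721.40625.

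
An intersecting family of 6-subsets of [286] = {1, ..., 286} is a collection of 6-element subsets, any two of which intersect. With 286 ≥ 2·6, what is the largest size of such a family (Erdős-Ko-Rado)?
max |F| = C(285, 5) = 15125990307

Erdős-Ko-Rado (1961): when n ≥ 2k, max |F| = C(n−1, k−1). The bound is attained by the star {A : i ∈ A} for any fixed i ∈ [n]. Here C(286−1, 6−1) = C(285, 5) = 15125990307.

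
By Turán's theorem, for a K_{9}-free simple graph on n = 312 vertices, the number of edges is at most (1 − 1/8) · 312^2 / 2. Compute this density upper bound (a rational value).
Turán density bound = (7/8) · 312^2/2 = 42588

Turán's theorem: ex(n, K_{r+1}) is achieved by the complete r-partite Turán graph T(n, r) with parts as balanced as possible, and is at most (1 − 1/r) · n^2/2. For r = 8, n = 312: the density bound is (7/8) · 97344/2 = 42588. Since 8 ∣ 312, the Turán graph T(312, 8) has parts of equal size 39, and its edge count e(T(312, 8)) = 42588 attains the density bound exactly.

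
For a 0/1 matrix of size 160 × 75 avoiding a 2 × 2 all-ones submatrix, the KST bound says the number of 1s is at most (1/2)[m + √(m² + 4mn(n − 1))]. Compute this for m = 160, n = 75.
z(160, 75; 2, 2) ≤ (1/2)[160 + √(160² + 4·160·75·74)] = (1/2)[160 + √3577600] = 1025.7272

Kővári–Sós–Turán: let r_1, ..., r_160 be the row sums and z = Σ r_i the total number of 1s. Each pair of columns can share at most one row with both entries 1 (else a 2×2 all-ones block appears), so Σ_i C(r_i, 2) ≤ C(75, 2) = 2775. By convexity Σ_i C(r_i, 2) ≥ 160·C(z/160, 2) = z(z − 160)/(2·160), giving z² − 160z − 160·75·74 ≤ 0 and hence z ≤ (1/2)[160 + √(25600 + 4·888000)] = (1/2)[160 + √3577600] ≈ (1/2)(160 + 1891.4545) = 1025.7272.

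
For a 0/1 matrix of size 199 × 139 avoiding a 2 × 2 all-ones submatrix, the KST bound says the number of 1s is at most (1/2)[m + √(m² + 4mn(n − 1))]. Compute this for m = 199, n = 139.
z(199, 139; 2, 2) ≤ (1/2)[199 + √(199² + 4·199·139·138)] = (1/2)[199 + √15308473] = 2055.8022

Kővári–Sós–Turán: let r_1, ..., r_199 be the row sums and z = Σ r_i the total number of 1s. Each pair of columns can share at most one row with both entries 1 (else a 2×2 all-ones block appears), so Σ_i C(r_i, 2) ≤ C(139, 2) = 9591. By convexity Σ_i C(r_i, 2) ≥ 199·C(z/199, 2) = z(z − 199)/(2·199), giving z² − 199z − 199·139·138 ≤ 0 and hence z ≤ (1/2)[199 + √(39601 + 4·3817218)] = (1/2)[199 + √15308473] ≈ (1/2)(199 + 3912.6044) = 2055.8022.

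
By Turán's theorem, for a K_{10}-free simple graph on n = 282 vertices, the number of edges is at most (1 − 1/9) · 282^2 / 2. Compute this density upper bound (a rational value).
Turán density bound = (8/9) · 282^2/2 = 35344

Turán's theorem: ex(n, K_{r+1}) is achieved by the complete r-partite Turán graph T(n, r) with parts as balanced as possible, and is at most (1 − 1/r) · n^2/2. For r = 9, n = 282: the density bound is (8/9) · 79524/2 = 35344. The integer-valued extremum is e(T(282, 9)) = 35343, which is strictly less than the density bound 35344 since 9 ∤ 282 (the parts of T(282, 9) cannot all be equal).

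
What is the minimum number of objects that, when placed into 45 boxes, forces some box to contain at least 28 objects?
n = (28 − 1)·45 + 1 = 1216

By the generalised pigeonhole principle, to guarantee some box contains ≥ r objects we need more than (r − 1) · k objects total. Threshold: n = (r − 1) · k + 1. With r = 28 and k = 45: n = 27 · 45 + 1 = 1215 + 1 = 1216. For n = 1215 = 27 · 45, we can put exactly 27 objects in every box, avoiding 28 in any single one — so 1216 is tight.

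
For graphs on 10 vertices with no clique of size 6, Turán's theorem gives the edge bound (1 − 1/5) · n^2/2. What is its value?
Turán density bound = (4/5) · 10^2/2 = 40

Turán's theorem: ex(n, K_{r+1}) is achieved by the complete r-partite Turán graph T(n, r) with parts as balanced as possible, and is at most (1 − 1/r) · n^2/2. For r = 5, n = 10: the density bound is (4/5) · 100/2 = 40. Since 5 ∣ 10, the Turán graph T(10, 5) has parts of equal size 2, and its edge count e(T(10, 5)) = 40 attains the density bound exactly.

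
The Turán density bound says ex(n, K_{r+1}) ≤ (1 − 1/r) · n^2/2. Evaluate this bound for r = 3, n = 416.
Turán density bound = (2/3) · 416^2/2 = 173056/3 ≈ 57685.3333

Turán's theorem: ex(n, K_{r+1}) is achieved by the complete r-partite Turán graph T(n, r) with parts as balanced as possible, and is at most (1 − 1/r) · n^2/2. For r = 3, n = 416: the density bound is (2/3) · 173056/2 = 173056/3 ≈ 57685.3333. The integer-valued extremum is e(T(416, 3)) = 57685, which is strictly less than the density bound 173056/3 since 3 ∤ 416 (the parts of T(416, 3) cannot all be equal).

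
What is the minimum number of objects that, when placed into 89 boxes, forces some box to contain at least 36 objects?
n = (36 − 1)·89 + 1 = 3116

By the generalised pigeonhole principle, to guarantee some box contains ≥ r objects we need more than (r − 1) · k objects total. Threshold: n = (r − 1) · k + 1. With r = 36 and k = 89: n = 35 · 89 + 1 = 3115 + 1 = 3116. For n = 3115 = 35 · 89, we can put exactly 35 objects in every box, avoiding 36 in any single one — so 3116 is tight.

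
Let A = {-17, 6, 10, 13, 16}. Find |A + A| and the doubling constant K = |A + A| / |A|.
K = |A + A| / |A| = 14/5

Enumerate A + A = {a + b : a, b ∈ A}. With |A| = 5, there are |A|^2 = 25 ordered sum pairs; collecting distinct values, A + A = {-34, -11, -7, -4, -1, 12, 16, 19, 20, 22, 23, 26, 29, 32}, so |A + A| = 14. Thus K = 14/5. For comparison, the minimum possible |A + A| over all 5-element sets is 2·5 − 1 = 9 (so min K = 9/5), attained only by arithmetic progressions.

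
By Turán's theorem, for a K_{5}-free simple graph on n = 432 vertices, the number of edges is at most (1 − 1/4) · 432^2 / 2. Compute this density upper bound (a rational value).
Turán density bound = (3/4) · 432^2/2 = 69984

Turán's theorem: ex(n, K_{r+1}) is achieved by the complete r-partite Turán graph T(n, r) with parts as balanced as possible, and is at most (1 − 1/r) · n^2/2. For r = 4, n = 432: the density bound is (3/4) · 186624/2 = 69984. Since 4 ∣ 432, the Turán graph T(432, 4) has parts of equal size 108, and its edge count e(T(432, 4)) = 69984 attains the density bound exactly.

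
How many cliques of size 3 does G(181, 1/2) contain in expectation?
E[# K_3] = C(181, 3) · (1/2)^C(3, 2) = 971970 / 2^3 = 485985/4 = 121496.25

For each 3-subset S of vertices (there are C(181, 3) = 971970 such S), let X_S = 1 if S induces a K_3 (all C(3, 2) = 3 edges present). Then P(X_S = 1) = (1/2)^3 = 1/8. By linearity of expectation, E[# K_3] = C(181, 3) · (1/2)^3 = 971970 / 8 = 485985/4 = 121496.25.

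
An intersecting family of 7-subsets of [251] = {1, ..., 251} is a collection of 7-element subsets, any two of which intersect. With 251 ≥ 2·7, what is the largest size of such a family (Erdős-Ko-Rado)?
max |F| = C(250, 6) = 319195444750

The Erdős-Ko-Rado theorem states: for n ≥ 2k, an intersecting family of k-subsets of an n-element set has size at most C(n − 1, k − 1), with equality for 'star' families {A ⊆ [n] : |A| = k, i ∈ A} (fix an element i). For n = 251, k = 7: C(250, 6) = 319195444750.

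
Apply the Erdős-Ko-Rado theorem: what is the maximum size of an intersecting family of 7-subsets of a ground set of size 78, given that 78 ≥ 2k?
max |F| = C(77, 6) = 237093780

The Erdős-Ko-Rado theorem states: for n ≥ 2k, an intersecting family of k-subsets of an n-element set has size at most C(n − 1, k − 1), with equality for 'star' families {A ⊆ [n] : |A| = k, i ∈ A} (fix an element i). For n = 78, k = 7: C(77, 6) = 237093780.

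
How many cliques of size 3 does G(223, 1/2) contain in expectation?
E[# K_3] = C(223, 3) · (1/2)^C(3, 2) = 1823471 / 2^3 = 227933.875

For each 3-subset S of vertices (there are C(223, 3) = 1823471 such S), let X_S = 1 if S induces a K_3 (all C(3, 2) = 3 edges present). Then P(X_S = 1) = (1/2)^3 = 1/8. By linearity of expectation, E[# K_3] = C(223, 3) · (1/2)^3 = 1823471 / 8 = 227933.875.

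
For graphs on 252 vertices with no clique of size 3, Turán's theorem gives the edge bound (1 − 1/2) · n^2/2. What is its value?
Turán density bound = (1/2) · 252^2/2 = 15876

Turán's theorem: ex(n, K_{r+1}) is achieved by the complete r-partite Turán graph T(n, r) with parts as balanced as possible, and is at most (1 − 1/r) · n^2/2. For r = 2, n = 252: the density bound is (1/2) · 63504/2 = 15876. Since 2 ∣ 252, the Turán graph T(252, 2) has parts of equal size 126, and its edge count e(T(252, 2)) = 15876 attains the density bound exactly.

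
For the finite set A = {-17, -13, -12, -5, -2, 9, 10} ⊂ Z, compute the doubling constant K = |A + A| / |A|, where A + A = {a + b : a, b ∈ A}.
K = |A + A| / |A| = 25/7

Enumerate A + A = {a + b : a, b ∈ A}. With |A| = 7, there are |A|^2 = 49 ordered sum pairs; collecting distinct values, A + A = {-34, -30, -29, -26, -25, -24, -22, -19, -18, -17, -15, -14, -10, -8, -7, -4, -3, -2, 4, 5, 7, 8, 18, 19, 20}, so |A + A| = 25. Thus K = 25/7. For comparison, the minimum possible |A + A| over all 7-element sets is 2·7 − 1 = 13 (so min K = 13/7), attained only by arithmetic progressions.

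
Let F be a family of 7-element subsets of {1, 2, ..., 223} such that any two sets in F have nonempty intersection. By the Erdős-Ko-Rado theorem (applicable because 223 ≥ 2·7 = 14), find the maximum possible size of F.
max |F| = C(222, 6) = 155308696543

The Erdős-Ko-Rado theorem states: for n ≥ 2k, an intersecting family of k-subsets of an n-element set has size at most C(n − 1, k − 1), with equality for 'star' families {A ⊆ [n] : |A| = k, i ∈ A} (fix an element i). For n = 223, k = 7: C(222, 6) = 155308696543.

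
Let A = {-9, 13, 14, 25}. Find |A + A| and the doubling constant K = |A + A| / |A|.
K = |A + A| / |A| = 10/4 = 5/2

Enumerate A + A = {a + b : a, b ∈ A}. With |A| = 4, there are |A|^2 = 16 ordered sum pairs; collecting distinct values, A + A = {-18, 4, 5, 16, 26, 27, 28, 38, 39, 50}, so |A + A| = 10. Thus K = 10/4 = 5/2. For comparison, the minimum possible |A + A| over all 4-element sets is 2·4 − 1 = 7 (so min K = 7/4), attained only by arithmetic progressions.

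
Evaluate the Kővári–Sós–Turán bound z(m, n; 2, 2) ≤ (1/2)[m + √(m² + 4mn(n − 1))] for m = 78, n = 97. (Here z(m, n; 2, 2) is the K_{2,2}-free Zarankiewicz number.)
z(78, 97; 2, 2) ≤ (1/2)[78 + √(78² + 4·78·97·96)] = (1/2)[78 + √2911428] = 892.1454

Kővári–Sós–Turán: let r_1, ..., r_78 be the row sums and z = Σ r_i the total number of 1s. Each pair of columns can share at most one row with both entries 1 (else a 2×2 all-ones block appears), so Σ_i C(r_i, 2) ≤ C(97, 2) = 4656. By convexity Σ_i C(r_i, 2) ≥ 78·C(z/78, 2) = z(z − 78)/(2·78), giving z² − 78z − 78·97·96 ≤ 0 and hence z ≤ (1/2)[78 + √(6084 + 4·726336)] = (1/2)[78 + √2911428] ≈ (1/2)(78 + 1706.2907) = 892.1454.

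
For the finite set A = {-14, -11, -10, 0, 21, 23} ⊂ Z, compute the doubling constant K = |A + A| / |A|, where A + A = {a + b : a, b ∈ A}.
K = |A + A| / |A| = 21/6 = 7/2

Enumerate A + A = {a + b : a, b ∈ A}. With |A| = 6, there are |A|^2 = 36 ordered sum pairs; collecting distinct values, A + A = {-28, -25, -24, -22, -21, -20, -14, -11, -10, 0, 7, 9, 10, 11, 12, 13, 21, 23, 42, 44, 46}, so |A + A| = 21. Thus K = 21/6 = 7/2. For comparison, the minimum possible |A + A| over all 6-element sets is 2·6 − 1 = 11 (so min K = 11/6), attained only by arithmetic progressions.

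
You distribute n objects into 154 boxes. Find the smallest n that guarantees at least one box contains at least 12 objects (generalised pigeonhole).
n = (12 − 1)·154 + 1 = 1695

By the generalised pigeonhole principle, to guarantee some box contains ≥ r objects we need more than (r − 1) · k objects total. Threshold: n = (r − 1) · k + 1. With r = 12 and k = 154: n = 11 · 154 + 1 = 1694 + 1 = 1695. For n = 1694 = 11 · 154, we can put exactly 11 objects in every box, avoiding 12 in any single one — so 1695 is tight.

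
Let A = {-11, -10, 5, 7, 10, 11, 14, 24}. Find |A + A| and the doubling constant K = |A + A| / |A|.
K = |A + A| / |A| = 33/8

Enumerate A + A = {a + b : a, b ∈ A}. With |A| = 8, there are |A|^2 = 64 ordered sum pairs; collecting distinct values, A + A = {-22, -21, -20, -6, -5, -4, -3, -1, 0, 1, 3, 4, 10, 12, 13, 14, 15, 16, 17, 18, 19, 20, 21, 22, 24, 25, 28, 29, 31, 34, 35, 38, 48}, so |A + A| = 33. Thus K = 33/8. For comparison, the minimum possible |A + A| over all 8-element sets is 2·8 − 1 = 15 (so min K = 15/8), attained only by arithmetic progressions.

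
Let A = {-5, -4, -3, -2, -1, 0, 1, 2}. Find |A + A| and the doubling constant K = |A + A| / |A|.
K = |A + A| / |A| = 15/8

Enumerate A + A = {a + b : a, b ∈ A}. With |A| = 8, there are |A|^2 = 64 ordered sum pairs; collecting distinct values, A + A = {-10, -9, -8, -7, -6, -5, -4, -3, -2, -1, 0, 1, 2, 3, 4}, so |A + A| = 15. Thus K = 15/8. Here |A + A| = 2|A| − 1 = 15, the minimum possible — so K = 15/8 is minimal, which holds iff A is an arithmetic progression.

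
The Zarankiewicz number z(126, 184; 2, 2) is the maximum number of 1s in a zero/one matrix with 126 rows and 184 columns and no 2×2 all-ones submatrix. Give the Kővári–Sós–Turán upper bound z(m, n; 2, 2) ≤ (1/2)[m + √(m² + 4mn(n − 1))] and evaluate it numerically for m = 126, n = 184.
z(126, 184; 2, 2) ≤ (1/2)[126 + √(126² + 4·126·184·183)] = (1/2)[126 + √16986564] = 2123.738

Kővári–Sós–Turán: let r_1, ..., r_126 be the row sums and z = Σ r_i the total number of 1s. Each pair of columns can share at most one row with both entries 1 (else a 2×2 all-ones block appears), so Σ_i C(r_i, 2) ≤ C(184, 2) = 16836. By convexity Σ_i C(r_i, 2) ≥ 126·C(z/126, 2) = z(z − 126)/(2·126), giving z² − 126z − 126·184·183 ≤ 0 and hence z ≤ (1/2)[126 + √(15876 + 4·4242672)] = (1/2)[126 + √16986564] ≈ (1/2)(126 + 4121.4759) = 2123.738.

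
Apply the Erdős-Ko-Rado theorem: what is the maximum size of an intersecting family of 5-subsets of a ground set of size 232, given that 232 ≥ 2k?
max |F| = C(231, 4) = 115584315

The Erdős-Ko-Rado theorem states: for n ≥ 2k, an intersecting family of k-subsets of an n-element set has size at most C(n − 1, k − 1), with equality for 'star' families {A ⊆ [n] : |A| = k, i ∈ A} (fix an element i). For n = 232, k = 5: C(231, 4) = 115584315.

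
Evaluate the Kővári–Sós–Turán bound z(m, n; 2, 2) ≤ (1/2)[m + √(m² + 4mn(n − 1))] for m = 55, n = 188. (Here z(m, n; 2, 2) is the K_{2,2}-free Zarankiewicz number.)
z(55, 188; 2, 2) ≤ (1/2)[55 + √(55² + 4·55·188·187)] = (1/2)[55 + √7737345] = 1418.3042

Kővári–Sós–Turán: let r_1, ..., r_55 be the row sums and z = Σ r_i the total number of 1s. Each pair of columns can share at most one row with both entries 1 (else a 2×2 all-ones block appears), so Σ_i C(r_i, 2) ≤ C(188, 2) = 17578. By convexity Σ_i C(r_i, 2) ≥ 55·C(z/55, 2) = z(z − 55)/(2·55), giving z² − 55z − 55·188·187 ≤ 0 and hence z ≤ (1/2)[55 + √(3025 + 4·1933580)] = (1/2)[55 + √7737345] ≈ (1/2)(55 + 2781.6083) = 1418.3042.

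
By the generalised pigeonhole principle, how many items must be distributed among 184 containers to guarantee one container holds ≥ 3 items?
n = (3 − 1)·184 + 1 = 369

By the generalised pigeonhole principle, to guarantee some box contains ≥ r objects we need more than (r − 1) · k objects total. Threshold: n = (r − 1) · k + 1. With r = 3 and k = 184: n = 2 · 184 + 1 = 368 + 1 = 369. For n = 368 = 2 · 184, we can put exactly 2 objects in every box, avoiding 3 in any single one — so 369 is tight.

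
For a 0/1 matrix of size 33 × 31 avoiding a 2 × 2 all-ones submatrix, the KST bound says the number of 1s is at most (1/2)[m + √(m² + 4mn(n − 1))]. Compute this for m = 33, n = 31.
z(33, 31; 2, 2) ≤ (1/2)[33 + √(33² + 4·33·31·30)] = (1/2)[33 + √123849] = 192.4609

Kővári–Sós–Turán: let r_1, ..., r_33 be the row sums and z = Σ r_i the total number of 1s. Each pair of columns can share at most one row with both entries 1 (else a 2×2 all-ones block appears), so Σ_i C(r_i, 2) ≤ C(31, 2) = 465. By convexity Σ_i C(r_i, 2) ≥ 33·C(z/33, 2) = z(z − 33)/(2·33), giving z² − 33z − 33·31·30 ≤ 0 and hence z ≤ (1/2)[33 + √(1089 + 4·30690)] = (1/2)[33 + √123849] ≈ (1/2)(33 + 351.9219) = 192.4609.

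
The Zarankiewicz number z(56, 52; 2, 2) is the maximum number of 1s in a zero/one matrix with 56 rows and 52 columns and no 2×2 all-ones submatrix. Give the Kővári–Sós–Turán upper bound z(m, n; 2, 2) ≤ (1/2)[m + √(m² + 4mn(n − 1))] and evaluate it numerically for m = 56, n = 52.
z(56, 52; 2, 2) ≤ (1/2)[56 + √(56² + 4·56·52·51)] = (1/2)[56 + √597184] = 414.3884

Kővári–Sós–Turán: let r_1, ..., r_56 be the row sums and z = Σ r_i the total number of 1s. Each pair of columns can share at most one row with both entries 1 (else a 2×2 all-ones block appears), so Σ_i C(r_i, 2) ≤ C(52, 2) = 1326. By convexity Σ_i C(r_i, 2) ≥ 56·C(z/56, 2) = z(z − 56)/(2·56), giving z² − 56z − 56·52·51 ≤ 0 and hence z ≤ (1/2)[56 + √(3136 + 4·148512)] = (1/2)[56 + √597184] ≈ (1/2)(56 + 772.7768) = 414.3884.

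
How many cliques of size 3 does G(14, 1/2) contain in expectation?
E[# K_3] = C(14, 3) · (1/2)^C(3, 2) = 364 / 2^3 = 91/2 = 45.5

For each 3-subset S of vertices (there are C(14, 3) = 364 such S), let X_S = 1 if S induces a K_3 (all C(3, 2) = 3 edges present). Then P(X_S = 1) = (1/2)^3 = 1/8. By linearity of expectation, E[# K_3] = C(14, 3) · (1/2)^3 = 364 / 8 = 91/2 = 45.5.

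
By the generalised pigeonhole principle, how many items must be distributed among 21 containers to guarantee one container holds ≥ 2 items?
n = (2 − 1)·21 + 1 = 22

By the generalised pigeonhole principle, to guarantee some box contains ≥ r objects we need more than (r − 1) · k objects total. Threshold: n = (r − 1) · k + 1. With r = 2 and k = 21: n = 1 · 21 + 1 = 21 + 1 = 22. For n = 21 = 1 · 21, we can put exactly 1 objects in every box, avoiding 2 in any single one — so 22 is tight.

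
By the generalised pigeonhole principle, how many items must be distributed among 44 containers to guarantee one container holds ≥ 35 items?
n = (35 − 1)·44 + 1 = 1497

By the generalised pigeonhole principle, to guarantee some box contains ≥ r objects we need more than (r − 1) · k objects total. Threshold: n = (r − 1) · k + 1. With r = 35 and k = 44: n = 34 · 44 + 1 = 1496 + 1 = 1497. For n = 1496 = 34 · 44, we can put exactly 34 objects in every box, avoiding 35 in any single one — so 1497 is tight.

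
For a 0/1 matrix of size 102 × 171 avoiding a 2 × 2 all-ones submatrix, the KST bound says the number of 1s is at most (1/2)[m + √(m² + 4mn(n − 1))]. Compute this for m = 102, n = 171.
z(102, 171; 2, 2) ≤ (1/2)[102 + √(102² + 4·102·171·170)] = (1/2)[102 + √11870964] = 1773.7133

Kővári–Sós–Turán: let r_1, ..., r_102 be the row sums and z = Σ r_i the total number of 1s. Each pair of columns can share at most one row with both entries 1 (else a 2×2 all-ones block appears), so Σ_i C(r_i, 2) ≤ C(171, 2) = 14535. By convexity Σ_i C(r_i, 2) ≥ 102·C(z/102, 2) = z(z − 102)/(2·102), giving z² − 102z − 102·171·170 ≤ 0 and hence z ≤ (1/2)[102 + √(10404 + 4·2965140)] = (1/2)[102 + √11870964] ≈ (1/2)(102 + 3445.4265) = 1773.7133.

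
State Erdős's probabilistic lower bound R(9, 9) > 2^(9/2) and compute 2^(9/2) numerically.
2^(9/2) = 22.6274; so R(9, 9) > 22.6274

Colour each edge of K_n uniformly at random with red/blue. The expected number of monochromatic K_9 is C(n, 9) · 2 · 2^(−C(9,2)). If C(n, 9) · 2^(1 − C(9,2)) < 1, then with positive probability no monochromatic K_9 exists, so R(9, 9) > n. The standard estimate C(n, 9) ≤ n^9/9! shows this inequality holds whenever n ≤ 2^(9/2) (since 9! · 2^(C(9,2) − 1) > 2^(9^2/2) ≥ n^9). Hence R(9, 9) > 2^(9/2) = 22.6274.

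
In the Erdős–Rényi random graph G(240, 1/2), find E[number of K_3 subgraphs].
E[# K_3] = C(240, 3) · (1/2)^C(3, 2) = 2275280 / 2^3 = 284410

For each 3-subset S of vertices (there are C(240, 3) = 2275280 such S), let X_S = 1 if S induces a K_3 (all C(3, 2) = 3 edges present). Then P(X_S = 1) = (1/2)^3 = 1/8. By linearity of expectation, E[# K_3] = C(240, 3) · (1/2)^3 = 2275280 / 8 = 284410.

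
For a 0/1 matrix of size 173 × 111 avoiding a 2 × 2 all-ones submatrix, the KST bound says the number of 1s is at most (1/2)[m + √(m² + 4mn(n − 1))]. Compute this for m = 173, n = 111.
z(173, 111; 2, 2) ≤ (1/2)[173 + √(173² + 4·173·111·110)] = (1/2)[173 + √8479249] = 1542.4575

Kővári–Sós–Turán: let r_1, ..., r_173 be the row sums and z = Σ r_i the total number of 1s. Each pair of columns can share at most one row with both entries 1 (else a 2×2 all-ones block appears), so Σ_i C(r_i, 2) ≤ C(111, 2) = 6105. By convexity Σ_i C(r_i, 2) ≥ 173·C(z/173, 2) = z(z − 173)/(2·173), giving z² − 173z − 173·111·110 ≤ 0 and hence z ≤ (1/2)[173 + √(29929 + 4·2112330)] = (1/2)[173 + √8479249] ≈ (1/2)(173 + 2911.915) = 1542.4575.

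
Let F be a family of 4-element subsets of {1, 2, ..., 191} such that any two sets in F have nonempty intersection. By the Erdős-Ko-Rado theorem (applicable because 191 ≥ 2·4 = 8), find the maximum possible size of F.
max |F| = C(190, 3) = 1125180

Erdős-Ko-Rado (1961): when n ≥ 2k, max |F| = C(n−1, k−1). The bound is attained by the star {A : i ∈ A} for any fixed i ∈ [n]. Here C(191−1, 4−1) = C(190, 3) = 1125180.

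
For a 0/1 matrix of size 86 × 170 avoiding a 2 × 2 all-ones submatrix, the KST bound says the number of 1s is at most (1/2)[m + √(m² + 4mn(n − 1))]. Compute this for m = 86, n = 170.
z(86, 170; 2, 2) ≤ (1/2)[86 + √(86² + 4·86·170·169)] = (1/2)[86 + √9890516] = 1615.4595

Kővári–Sós–Turán: let r_1, ..., r_86 be the row sums and z = Σ r_i the total number of 1s. Each pair of columns can share at most one row with both entries 1 (else a 2×2 all-ones block appears), so Σ_i C(r_i, 2) ≤ C(170, 2) = 14365. By convexity Σ_i C(r_i, 2) ≥ 86·C(z/86, 2) = z(z − 86)/(2·86), giving z² − 86z − 86·170·169 ≤ 0 and hence z ≤ (1/2)[86 + √(7396 + 4·2470780)] = (1/2)[86 + √9890516] ≈ (1/2)(86 + 3144.9191) = 1615.4595.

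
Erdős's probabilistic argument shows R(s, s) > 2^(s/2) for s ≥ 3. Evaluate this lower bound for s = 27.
2^(27/2) = 11585.2375; so R(27, 27) > 11585.2375

Colour each edge of K_n uniformly at random with red/blue. The expected number of monochromatic K_27 is C(n, 27) · 2 · 2^(−C(27,2)). If C(n, 27) · 2^(1 − C(27,2)) < 1, then with positive probability no monochromatic K_27 exists, so R(27, 27) > n. The standard estimate C(n, 27) ≤ n^27/27! shows this inequality holds whenever n ≤ 2^(27/2) (since 27! · 2^(C(27,2) − 1) > 2^(27^2/2) ≥ n^27). Hence R(27, 27) > 2^(27/2) = 11585.2375.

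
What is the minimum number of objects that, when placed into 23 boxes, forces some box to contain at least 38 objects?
n = (38 − 1)·23 + 1 = 852

By the generalised pigeonhole principle, to guarantee some box contains ≥ r objects we need more than (r − 1) · k objects total. Threshold: n = (r − 1) · k + 1. With r = 38 and k = 23: n = 37 · 23 + 1 = 851 + 1 = 852. For n = 851 = 37 · 23, we can put exactly 37 objects in every box, avoiding 38 in any single one — so 852 is tight.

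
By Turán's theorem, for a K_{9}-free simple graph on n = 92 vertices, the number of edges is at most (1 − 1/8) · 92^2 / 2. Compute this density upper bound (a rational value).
Turán density bound = (7/8) · 92^2/2 = 3703

Turán's theorem: ex(n, K_{r+1}) is achieved by the complete r-partite Turán graph T(n, r) with parts as balanced as possible, and is at most (1 − 1/r) · n^2/2. For r = 8, n = 92: the density bound is (7/8) · 8464/2 = 3703. The integer-valued extremum is e(T(92, 8)) = 3702, which is strictly less than the density bound 3703 since 8 ∤ 92 (the parts of T(92, 8) cannot all be equal).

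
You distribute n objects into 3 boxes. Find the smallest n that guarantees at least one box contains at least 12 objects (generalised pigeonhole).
n = (12 − 1)·3 + 1 = 34

By the generalised pigeonhole principle, to guarantee some box contains ≥ r objects we need more than (r − 1) · k objects total. Threshold: n = (r − 1) · k + 1. With r = 12 and k = 3: n = 11 · 3 + 1 = 33 + 1 = 34. For n = 33 = 11 · 3, we can put exactly 11 objects in every box, avoiding 12 in any single one — so 34 is tight.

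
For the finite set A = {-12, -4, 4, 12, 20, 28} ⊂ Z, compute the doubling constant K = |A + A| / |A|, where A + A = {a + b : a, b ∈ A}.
K = |A + A| / |A| = 11/6

Enumerate A + A = {a + b : a, b ∈ A}. With |A| = 6, there are |A|^2 = 36 ordered sum pairs; collecting distinct values, A + A = {-24, -16, -8, 0, 8, 16, 24, 32, 40, 48, 56}, so |A + A| = 11. Thus K = 11/6. Here |A + A| = 2|A| − 1 = 11, the minimum possible — so K = 11/6 is minimal, which holds iff A is an arithmetic progression.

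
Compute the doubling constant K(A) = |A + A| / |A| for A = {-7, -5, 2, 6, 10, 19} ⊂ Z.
K = |A + A| / |A| = 19/6

Enumerate A + A = {a + b : a, b ∈ A}. With |A| = 6, there are |A|^2 = 36 ordered sum pairs; collecting distinct values, A + A = {-14, -12, -10, -5, -3, -1, 1, 3, 4, 5, 8, 12, 14, 16, 20, 21, 25, 29, 38}, so |A + A| = 19. Thus K = 19/6. For comparison, the minimum possible |A + A| over all 6-element sets is 2·6 − 1 = 11 (so min K = 11/6), attained only by arithmetic progressions.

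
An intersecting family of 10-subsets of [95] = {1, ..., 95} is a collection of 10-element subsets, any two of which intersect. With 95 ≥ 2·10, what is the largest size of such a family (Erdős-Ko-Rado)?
max |F| = C(94, 9) = 1063677275518

Erdős-Ko-Rado (1961): when n ≥ 2k, max |F| = C(n−1, k−1). The bound is attained by the star {A : i ∈ A} for any fixed i ∈ [n]. Here C(95−1, 10−1) = C(94, 9) = 1063677275518.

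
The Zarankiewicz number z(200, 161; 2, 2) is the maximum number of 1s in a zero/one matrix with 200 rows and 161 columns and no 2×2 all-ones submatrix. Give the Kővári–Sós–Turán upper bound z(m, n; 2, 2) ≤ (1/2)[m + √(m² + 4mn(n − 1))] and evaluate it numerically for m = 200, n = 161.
z(200, 161; 2, 2) ≤ (1/2)[200 + √(200² + 4·200·161·160)] = (1/2)[200 + √20648000] = 2372.0035

Kővári–Sós–Turán: let r_1, ..., r_200 be the row sums and z = Σ r_i the total number of 1s. Each pair of columns can share at most one row with both entries 1 (else a 2×2 all-ones block appears), so Σ_i C(r_i, 2) ≤ C(161, 2) = 12880. By convexity Σ_i C(r_i, 2) ≥ 200·C(z/200, 2) = z(z − 200)/(2·200), giving z² − 200z − 200·161·160 ≤ 0 and hence z ≤ (1/2)[200 + √(40000 + 4·5152000)] = (1/2)[200 + √20648000] ≈ (1/2)(200 + 4544.007) = 2372.0035.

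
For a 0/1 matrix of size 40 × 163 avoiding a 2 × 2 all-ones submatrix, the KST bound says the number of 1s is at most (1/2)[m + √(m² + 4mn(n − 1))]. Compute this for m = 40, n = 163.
z(40, 163; 2, 2) ≤ (1/2)[40 + √(40² + 4·40·163·162)] = (1/2)[40 + √4226560] = 1047.93

Kővári–Sós–Turán: let r_1, ..., r_40 be the row sums and z = Σ r_i the total number of 1s. Each pair of columns can share at most one row with both entries 1 (else a 2×2 all-ones block appears), so Σ_i C(r_i, 2) ≤ C(163, 2) = 13203. By convexity Σ_i C(r_i, 2) ≥ 40·C(z/40, 2) = z(z − 40)/(2·40), giving z² − 40z − 40·163·162 ≤ 0 and hence z ≤ (1/2)[40 + √(1600 + 4·1056240)] = (1/2)[40 + √4226560] ≈ (1/2)(40 + 2055.8599) = 1047.93.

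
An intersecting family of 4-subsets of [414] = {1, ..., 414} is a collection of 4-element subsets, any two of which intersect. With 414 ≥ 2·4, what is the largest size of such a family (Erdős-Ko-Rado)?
max |F| = C(413, 3) = 11655686

Erdős-Ko-Rado (1961): when n ≥ 2k, max |F| = C(n−1, k−1). The bound is attained by the star {A : i ∈ A} for any fixed i ∈ [n]. Here C(414−1, 4−1) = C(413, 3) = 11655686.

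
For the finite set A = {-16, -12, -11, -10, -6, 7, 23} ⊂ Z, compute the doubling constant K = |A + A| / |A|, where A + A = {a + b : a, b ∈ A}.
K = |A + A| / |A| = 26/7

Enumerate A + A = {a + b : a, b ∈ A}. With |A| = 7, there are |A|^2 = 49 ordered sum pairs; collecting distinct values, A + A = {-32, -28, -27, -26, -24, -23, -22, -21, -20, -18, -17, -16, -12, -9, -5, -4, -3, 1, 7, 11, 12, 13, 14, 17, 30, 46}, so |A + A| = 26. Thus K = 26/7. For comparison, the minimum possible |A + A| over all 7-element sets is 2·7 − 1 = 13 (so min K = 13/7), attained only by arithmetic progressions.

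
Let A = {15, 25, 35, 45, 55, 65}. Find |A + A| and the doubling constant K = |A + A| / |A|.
K = |A + A| / |A| = 11/6

Enumerate A + A = {a + b : a, b ∈ A}. With |A| = 6, there are |A|^2 = 36 ordered sum pairs; collecting distinct values, A + A = {30, 40, 50, 60, 70, 80, 90, 100, 110, 120, 130}, so |A + A| = 11. Thus K = 11/6. Here |A + A| = 2|A| − 1 = 11, the minimum possible — so K = 11/6 is minimal, which holds iff A is an arithmetic progression.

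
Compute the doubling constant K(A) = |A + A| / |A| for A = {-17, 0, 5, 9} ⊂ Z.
K = |A + A| / |A| = 10/4 = 5/2

Enumerate A + A = {a + b : a, b ∈ A}. With |A| = 4, there are |A|^2 = 16 ordered sum pairs; collecting distinct values, A + A = {-34, -17, -12, -8, 0, 5, 9, 10, 14, 18}, so |A + A| = 10. Thus K = 10/4 = 5/2. For comparison, the minimum possible |A + A| over all 4-element sets is 2·4 − 1 = 7 (so min K = 7/4), attained only by arithmetic progressions.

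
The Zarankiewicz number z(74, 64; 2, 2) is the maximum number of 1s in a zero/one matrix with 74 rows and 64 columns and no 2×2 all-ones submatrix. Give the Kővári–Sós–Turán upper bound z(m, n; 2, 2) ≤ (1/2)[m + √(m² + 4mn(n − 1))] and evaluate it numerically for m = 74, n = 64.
z(74, 64; 2, 2) ≤ (1/2)[74 + √(74² + 4·74·64·63)] = (1/2)[74 + √1198948] = 584.4824

Kővári–Sós–Turán: let r_1, ..., r_74 be the row sums and z = Σ r_i the total number of 1s. Each pair of columns can share at most one row with both entries 1 (else a 2×2 all-ones block appears), so Σ_i C(r_i, 2) ≤ C(64, 2) = 2016. By convexity Σ_i C(r_i, 2) ≥ 74·C(z/74, 2) = z(z − 74)/(2·74), giving z² − 74z − 74·64·63 ≤ 0 and hence z ≤ (1/2)[74 + √(5476 + 4·298368)] = (1/2)[74 + √1198948] ≈ (1/2)(74 + 1094.9648) = 584.4824.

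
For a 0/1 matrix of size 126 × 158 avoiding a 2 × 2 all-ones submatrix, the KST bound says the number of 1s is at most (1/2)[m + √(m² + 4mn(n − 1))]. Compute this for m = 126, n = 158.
z(126, 158; 2, 2) ≤ (1/2)[126 + √(126² + 4·126·158·157)] = (1/2)[126 + √12518100] = 1832.0464

Kővári–Sós–Turán: let r_1, ..., r_126 be the row sums and z = Σ r_i the total number of 1s. Each pair of columns can share at most one row with both entries 1 (else a 2×2 all-ones block appears), so Σ_i C(r_i, 2) ≤ C(158, 2) = 12403. By convexity Σ_i C(r_i, 2) ≥ 126·C(z/126, 2) = z(z − 126)/(2·126), giving z² − 126z − 126·158·157 ≤ 0 and hence z ≤ (1/2)[126 + √(15876 + 4·3125556)] = (1/2)[126 + √12518100] ≈ (1/2)(126 + 3538.0927) = 1832.0464.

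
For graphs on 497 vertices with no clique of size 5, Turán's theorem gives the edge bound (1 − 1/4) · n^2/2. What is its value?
Turán density bound = (3/4) · 497^2/2 = 741027/8 ≈ 92628.375

Turán's theorem: ex(n, K_{r+1}) is achieved by the complete r-partite Turán graph T(n, r) with parts as balanced as possible, and is at most (1 − 1/r) · n^2/2. For r = 4, n = 497: the density bound is (3/4) · 247009/2 = 741027/8 ≈ 92628.375. The integer-valued extremum is e(T(497, 4)) = 92628, which is strictly less than the density bound 741027/8 since 4 ∤ 497 (the parts of T(497, 4) cannot all be equal).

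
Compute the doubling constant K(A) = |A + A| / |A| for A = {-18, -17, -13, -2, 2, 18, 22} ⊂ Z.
K = |A + A| / |A| = 23/7

Enumerate A + A = {a + b : a, b ∈ A}. With |A| = 7, there are |A|^2 = 49 ordered sum pairs; collecting distinct values, A + A = {-36, -35, -34, -31, -30, -26, -20, -19, -16, -15, -11, -4, 0, 1, 4, 5, 9, 16, 20, 24, 36, 40, 44}, so |A + A| = 23. Thus K = 23/7. For comparison, the minimum possible |A + A| over all 7-element sets is 2·7 − 1 = 13 (so min K = 13/7), attained only by arithmetic progressions.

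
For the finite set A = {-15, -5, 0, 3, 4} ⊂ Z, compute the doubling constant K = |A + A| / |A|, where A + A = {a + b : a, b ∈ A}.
K = |A + A| / |A| = 15/5 = 3

Enumerate A + A = {a + b : a, b ∈ A}. With |A| = 5, there are |A|^2 = 25 ordered sum pairs; collecting distinct values, A + A = {-30, -20, -15, -12, -11, -10, -5, -2, -1, 0, 3, 4, 6, 7, 8}, so |A + A| = 15. Thus K = 15/5 = 3. For comparison, the minimum possible |A + A| over all 5-element sets is 2·5 − 1 = 9 (so min K = 9/5), attained only by arithmetic progressions.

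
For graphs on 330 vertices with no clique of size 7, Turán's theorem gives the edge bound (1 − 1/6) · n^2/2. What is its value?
Turán density bound = (5/6) · 330^2/2 = 45375

Turán's theorem: ex(n, K_{r+1}) is achieved by the complete r-partite Turán graph T(n, r) with parts as balanced as possible, and is at most (1 − 1/r) · n^2/2. For r = 6, n = 330: the density bound is (5/6) · 108900/2 = 45375. Since 6 ∣ 330, the Turán graph T(330, 6) has parts of equal size 55, and its edge count e(T(330, 6)) = 45375 attains the density bound exactly.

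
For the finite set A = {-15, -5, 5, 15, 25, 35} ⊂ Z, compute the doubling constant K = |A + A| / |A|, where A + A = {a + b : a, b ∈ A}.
K = |A + A| / |A| = 11/6

Enumerate A + A = {a + b : a, b ∈ A}. With |A| = 6, there are |A|^2 = 36 ordered sum pairs; collecting distinct values, A + A = {-30, -20, -10, 0, 10, 20, 30, 40, 50, 60, 70}, so |A + A| = 11. Thus K = 11/6. Here |A + A| = 2|A| − 1 = 11, the minimum possible — so K = 11/6 is minimal, which holds iff A is an arithmetic progression.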